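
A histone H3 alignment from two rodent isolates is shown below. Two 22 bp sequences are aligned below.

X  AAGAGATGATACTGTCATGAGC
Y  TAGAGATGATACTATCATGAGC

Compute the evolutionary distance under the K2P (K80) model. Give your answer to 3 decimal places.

Of 22 sites, 1 differences are transitions and 1 are transversions, so P = 1/22 ≈ 0.045455 and Q = 1/22 ≈ 0.045455.
Under the Kimura two-parameter model, d = −½ ln(1 − 2P − Q) − ¼ ln(1 − 2Q).
1 − 2P − Q = 0.863635, giving −½ ln(0.863635) = 0.073303.
1 − 2Q = 0.90909, giving −¼ ln(0.90909) = 0.023828.
d = 0.073303 + 0.023828 = 0.097131.

0.097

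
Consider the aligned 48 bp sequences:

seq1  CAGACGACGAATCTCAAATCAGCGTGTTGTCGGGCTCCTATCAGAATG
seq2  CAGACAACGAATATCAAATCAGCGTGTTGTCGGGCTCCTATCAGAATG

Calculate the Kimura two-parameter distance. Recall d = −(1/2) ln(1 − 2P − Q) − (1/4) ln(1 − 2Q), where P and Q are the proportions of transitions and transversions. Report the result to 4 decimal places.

0.0429

Of 48 sites, 1 differences are transitions and 1 are transversions, so P = 1/48 ≈ 0.020833 and Q = 1/48 ≈ 0.020833.
Under the Kimura two-parameter model, d = −½ ln(1 − 2P − Q) − ¼ ln(1 − 2Q).
1 − 2P − Q = 0.937501, giving −½ ln(0.937501) = 0.032269.
1 − 2Q = 0.958334, giving −¼ ln(0.958334) = 0.010640.
d = 0.032269 + 0.010640 = 0.042909.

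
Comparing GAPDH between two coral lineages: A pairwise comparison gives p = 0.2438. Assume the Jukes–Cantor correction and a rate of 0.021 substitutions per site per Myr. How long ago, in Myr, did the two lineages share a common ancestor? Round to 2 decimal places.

7.02

d = −(3/4) ln(1 − 4p/3) = −0.75 ln(1 − 0.325067) = −0.75 ln(0.674933)
  = −0.75 × (-0.393142) = 0.294857 substitutions/site.
Under a molecular clock d = 2μt, so t = d/(2μ) = 0.294857 / (2 × 0.021) = 7.02 Myr.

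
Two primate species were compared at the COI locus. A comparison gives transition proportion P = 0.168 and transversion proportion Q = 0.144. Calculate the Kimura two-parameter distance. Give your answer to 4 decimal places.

0.4119

Under the Kimura two-parameter model, d = −½ ln(1 − 2P − Q) − ¼ ln(1 − 2Q).
1 − 2P − Q = 0.52, giving −½ ln(0.52) = 0.326963.
1 − 2Q = 0.712, giving −¼ ln(0.712) = 0.084919.
d = 0.326963 + 0.084919 = 0.411882.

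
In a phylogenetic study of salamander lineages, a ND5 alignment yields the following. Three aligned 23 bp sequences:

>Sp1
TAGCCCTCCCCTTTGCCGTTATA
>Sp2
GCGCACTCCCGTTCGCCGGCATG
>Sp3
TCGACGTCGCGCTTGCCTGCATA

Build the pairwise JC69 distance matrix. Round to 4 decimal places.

d(Sp1,Sp2) = 0.4674, d(Sp1,Sp3) = 0.5532, d(Sp2,Sp3) = 0.5532

Sp1–Sp2: 8/23 sites differ → p ≈ 0.347826, d = −0.75 ln(1 − 0.463768) = 0.467391 ≈ 0.4674.
Sp1–Sp3: 9/23 sites differ → p ≈ 0.391304, d = −0.75 ln(1 − 0.521739) = 0.553199 ≈ 0.5532.
Sp2–Sp3: 9/23 sites differ → p ≈ 0.391304, d = −0.75 ln(1 − 0.521739) = 0.553199 ≈ 0.5532.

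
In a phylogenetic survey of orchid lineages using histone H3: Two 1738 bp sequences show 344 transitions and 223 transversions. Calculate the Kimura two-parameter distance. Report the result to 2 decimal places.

P = 344/1738 ≈ 0.197929 and Q = 223/1738 ≈ 0.128308.
Under the Kimura two-parameter model, d = −½ ln(1 − 2P − Q) − ¼ ln(1 − 2Q).
1 − 2P − Q = 0.475834, giving −½ ln(0.475834) = 0.371343.
1 − 2Q = 0.743384, giving −¼ ln(0.743384) = 0.074136.
d = 0.371343 + 0.074136 = 0.445479.

0.45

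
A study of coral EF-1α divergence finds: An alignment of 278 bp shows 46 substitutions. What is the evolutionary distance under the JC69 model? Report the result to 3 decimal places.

0.187

p = 46/278 ≈ 0.165468.
d = −(3/4) ln(1 − 4p/3) = −0.75 ln(1 − 0.220624) = −0.75 ln(0.779376)
  = −0.75 × (-0.249262) = 0.186947 substitutions/site.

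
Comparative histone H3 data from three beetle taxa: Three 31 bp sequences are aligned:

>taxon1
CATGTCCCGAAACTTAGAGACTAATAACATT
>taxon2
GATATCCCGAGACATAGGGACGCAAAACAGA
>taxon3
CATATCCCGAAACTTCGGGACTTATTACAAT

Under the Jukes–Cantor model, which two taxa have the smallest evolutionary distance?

taxon1–taxon2: 10/31 differ, p = 0.323, d = 0.422.
taxon1–taxon3: 6/31 differ, p = 0.194, d = 0.224.
taxon2–taxon3: 10/31 differ, p = 0.323, d = 0.422.
The smallest distance is between taxon1 and taxon3.

taxon1 and taxon3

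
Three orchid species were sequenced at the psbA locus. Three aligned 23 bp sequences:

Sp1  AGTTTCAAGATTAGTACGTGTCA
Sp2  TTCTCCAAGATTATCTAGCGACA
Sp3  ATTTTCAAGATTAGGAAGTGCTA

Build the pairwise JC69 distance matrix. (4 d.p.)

d(Sp1,Sp2) = 0.6501, d(Sp1,Sp3) = 0.2567, d(Sp2,Sp3) = 0.5532

Sp1–Sp2: 10/23 sites differ → p ≈ 0.434783, d = −0.75 ln(1 − 0.579711) = 0.650110 ≈ 0.6501.
Sp1–Sp3: 5/23 sites differ → p ≈ 0.217391, d = −0.75 ln(1 − 0.289855) = 0.256715 ≈ 0.2567.
Sp2–Sp3: 9/23 sites differ → p ≈ 0.391304, d = −0.75 ln(1 − 0.521739) = 0.553199 ≈ 0.5532.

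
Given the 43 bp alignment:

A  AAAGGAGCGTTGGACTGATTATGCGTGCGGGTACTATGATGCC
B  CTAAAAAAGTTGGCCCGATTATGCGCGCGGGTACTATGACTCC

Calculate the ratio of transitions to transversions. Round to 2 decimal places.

Transitions are A↔G and C↔T; transversions are all other mismatches.
Transitions: 6. Transversions: 5.
R = 6/5 = 1.20.

1.20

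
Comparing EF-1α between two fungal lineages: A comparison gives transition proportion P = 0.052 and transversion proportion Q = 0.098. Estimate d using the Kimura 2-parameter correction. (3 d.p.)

Under the Kimura two-parameter model, d = −½ ln(1 − 2P − Q) − ¼ ln(1 − 2Q).
1 − 2P − Q = 0.798, giving −½ ln(0.798) = 0.112823.
1 − 2Q = 0.804, giving −¼ ln(0.804) = 0.054539.
d = 0.112823 + 0.054539 = 0.167362.

0.167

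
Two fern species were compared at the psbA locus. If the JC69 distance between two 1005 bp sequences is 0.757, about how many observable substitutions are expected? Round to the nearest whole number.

Invert JC69: p = (3/4)(1 − e^(−4d/3)) = 0.75 × (1 − e^(-1.009333)) = 0.75 × (1 − 0.364462) = 0.476654.
Expected differing sites = pL ≈ 0.476654 × 1005 = 479.03727 ≈ 479.

479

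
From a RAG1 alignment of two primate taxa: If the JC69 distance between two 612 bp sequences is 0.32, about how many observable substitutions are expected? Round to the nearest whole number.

Invert JC69: p = (3/4)(1 − e^(−4d/3)) = 0.75 × (1 − e^(-0.426667)) = 0.75 × (1 − 0.652681) = 0.260489.
Expected differing sites = pL ≈ 0.260489 × 612 = 159.419268 ≈ 159.

159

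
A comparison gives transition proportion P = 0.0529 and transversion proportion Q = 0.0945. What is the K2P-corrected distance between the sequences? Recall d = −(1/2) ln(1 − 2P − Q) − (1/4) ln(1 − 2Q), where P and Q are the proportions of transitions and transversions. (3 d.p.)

Under the Kimura two-parameter model, d = −½ ln(1 − 2P − Q) − ¼ ln(1 − 2Q).
1 − 2P − Q = 0.7997, giving −½ ln(0.7997) = 0.111759.
1 − 2Q = 0.811, giving −¼ ln(0.811) = 0.052372.
d = 0.111759 + 0.052372 = 0.164131.

0.164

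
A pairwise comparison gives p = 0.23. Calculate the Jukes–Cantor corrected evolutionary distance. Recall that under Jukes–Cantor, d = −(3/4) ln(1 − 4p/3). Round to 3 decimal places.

d = −(3/4) ln(1 − 4p/3) = −0.75 ln(1 − 0.306667) = −0.75 ln(0.693333)
  = −0.75 × (-0.366245) = 0.274684 substitutions/site.

0.275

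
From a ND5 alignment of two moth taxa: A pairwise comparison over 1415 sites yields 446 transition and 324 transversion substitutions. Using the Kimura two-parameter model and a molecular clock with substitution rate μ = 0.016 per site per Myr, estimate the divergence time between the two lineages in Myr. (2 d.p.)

35.43

P = 446/1415 ≈ 0.315194 and Q = 324/1415 ≈ 0.228975.
Under the Kimura two-parameter model, d = −½ ln(1 − 2P − Q) − ¼ ln(1 − 2Q).
1 − 2P − Q = 0.140637, giving −½ ln(0.140637) = 0.980787.
1 − 2Q = 0.54205, giving −¼ ln(0.54205) = 0.153099.
d = 0.980787 + 0.153099 = 1.133886.
Under a molecular clock d = 2μt, so t = d/(2μ) = 1.133886 / (2 × 0.016) = 35.43 Myr.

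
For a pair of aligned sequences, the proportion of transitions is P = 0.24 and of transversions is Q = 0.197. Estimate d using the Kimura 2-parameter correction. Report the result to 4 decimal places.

0.6903

Under the Kimura two-parameter model, d = −½ ln(1 − 2P − Q) − ¼ ln(1 − 2Q).
1 − 2P − Q = 0.323, giving −½ ln(0.323) = 0.565051.
1 − 2Q = 0.606, giving −¼ ln(0.606) = 0.125219.
d = 0.565051 + 0.125219 = 0.690270.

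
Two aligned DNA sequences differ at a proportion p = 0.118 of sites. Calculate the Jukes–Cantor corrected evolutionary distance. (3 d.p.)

d = −(3/4) ln(1 − 4p/3) = −0.75 ln(1 − 0.157333) = −0.75 ln(0.842667)
  = −0.75 × (-0.171183) = 0.128387 substitutions/site.

0.128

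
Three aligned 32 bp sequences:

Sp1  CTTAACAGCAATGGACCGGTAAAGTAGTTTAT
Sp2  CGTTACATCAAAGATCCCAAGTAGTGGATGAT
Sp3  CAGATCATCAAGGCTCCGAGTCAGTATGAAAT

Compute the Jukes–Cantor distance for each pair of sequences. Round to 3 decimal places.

Sp1–Sp2: 14/32 sites differ → p = 0.4375, d = −0.75 ln(1 − 0.583333) = 0.656601 ≈ 0.657.
Sp1–Sp3: 15/32 sites differ → p = 0.46875, d = −0.75 ln(1 − 0.625) = 0.735622 ≈ 0.736.
Sp2–Sp3: 15/32 sites differ → p = 0.46875, d = −0.75 ln(1 − 0.625) = 0.735622 ≈ 0.736.

d(Sp1,Sp2) = 0.657, d(Sp1,Sp3) = 0.736, d(Sp2,Sp3) = 0.736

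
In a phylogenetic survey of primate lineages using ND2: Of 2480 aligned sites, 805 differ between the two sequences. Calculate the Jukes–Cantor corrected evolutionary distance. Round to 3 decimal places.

p = 805/2480 ≈ 0.324597.
d = −(3/4) ln(1 − 4p/3) = −0.75 ln(1 − 0.432796) = −0.75 ln(0.567204)
  = −0.75 × (-0.567036) = 0.425277 substitutions/site.

0.425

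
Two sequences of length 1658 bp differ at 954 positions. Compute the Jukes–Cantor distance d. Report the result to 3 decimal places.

p = 954/1658 ≈ 0.575392.
d = −(3/4) ln(1 − 4p/3) = −0.75 ln(1 − 0.767189) = −0.75 ln(0.232811)
  = −0.75 × (-1.457528) = 1.093146 substitutions/site.

1.093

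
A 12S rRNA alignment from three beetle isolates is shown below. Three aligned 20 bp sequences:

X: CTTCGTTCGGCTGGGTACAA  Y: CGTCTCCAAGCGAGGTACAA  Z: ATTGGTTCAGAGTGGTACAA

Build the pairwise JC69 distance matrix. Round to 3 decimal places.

X–Y: 8/20 sites differ → p = 0.4, d = −0.75 ln(1 − 0.533333) = 0.571605 ≈ 0.572.
X–Z: 6/20 sites differ → p = 0.3, d = −0.75 ln(1 − 0.4) = 0.383119 ≈ 0.383.
Y–Z: 9/20 sites differ → p = 0.45, d = −0.75 ln(1 − 0.6) = 0.687218 ≈ 0.687.

d(X,Y) = 0.572, d(X,Z) = 0.383, d(Y,Z) = 0.687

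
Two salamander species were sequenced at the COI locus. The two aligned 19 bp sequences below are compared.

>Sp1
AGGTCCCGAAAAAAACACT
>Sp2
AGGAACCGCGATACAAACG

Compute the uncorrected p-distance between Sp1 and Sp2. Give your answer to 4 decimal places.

The sequences differ at 8 of 19 positions (sites 4, 5, 9, 10, 12, 14, 16, 19).
p = 8/19 = 0.421052… ≈ 0.4211 (to 4 d.p.).

0.4211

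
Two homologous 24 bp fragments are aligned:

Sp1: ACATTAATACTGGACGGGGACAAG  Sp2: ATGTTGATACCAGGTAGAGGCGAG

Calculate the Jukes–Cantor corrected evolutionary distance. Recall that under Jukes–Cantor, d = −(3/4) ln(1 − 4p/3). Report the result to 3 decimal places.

The sequences differ at 11 of 24 sites, so p = 11/24 ≈ 0.458333.
d = −(3/4) ln(1 − 4p/3) = −0.75 ln(1 − 0.611111) = −0.75 ln(0.388889)
  = −0.75 × (-0.944461) = 0.708346 substitutions/site.

0.708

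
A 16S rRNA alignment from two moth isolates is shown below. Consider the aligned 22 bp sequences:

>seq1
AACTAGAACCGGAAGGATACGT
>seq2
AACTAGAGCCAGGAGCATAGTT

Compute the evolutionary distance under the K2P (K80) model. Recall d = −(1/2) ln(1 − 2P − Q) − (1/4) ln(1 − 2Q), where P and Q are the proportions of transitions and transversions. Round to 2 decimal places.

0.34

Of 22 sites, 3 differences are transitions and 3 are transversions, so P = 3/22 ≈ 0.136364 and Q = 3/22 ≈ 0.136364.
Under the Kimura two-parameter model, d = −½ ln(1 − 2P − Q) − ¼ ln(1 − 2Q).
1 − 2P − Q = 0.590908, giving −½ ln(0.590908) = 0.263047.
1 − 2Q = 0.727272, giving −¼ ln(0.727272) = 0.079614.
d = 0.263047 + 0.079614 = 0.342661.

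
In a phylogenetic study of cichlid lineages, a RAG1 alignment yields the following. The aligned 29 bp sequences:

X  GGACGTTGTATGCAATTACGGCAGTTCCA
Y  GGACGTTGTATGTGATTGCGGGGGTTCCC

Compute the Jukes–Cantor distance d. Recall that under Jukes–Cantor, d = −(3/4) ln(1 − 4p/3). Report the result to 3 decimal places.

0.242

The sequences differ at 6 of 29 sites (13, 14, 18, 22, 23, 29), so p = 6/29 ≈ 0.206897.
d = −(3/4) ln(1 − 4p/3) = −0.75 ln(1 − 0.275863) = −0.75 ln(0.724137)
  = −0.75 × (-0.322775) = 0.242081 substitutions/site.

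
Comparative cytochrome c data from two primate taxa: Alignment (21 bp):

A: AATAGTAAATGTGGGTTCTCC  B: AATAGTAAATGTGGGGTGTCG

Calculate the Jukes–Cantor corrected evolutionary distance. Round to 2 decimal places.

0.16

The sequences differ at 3 of 21 sites (16, 18, 21), so p = 3/21 ≈ 0.142857.
d = −(3/4) ln(1 − 4p/3) = −0.75 ln(1 − 0.190476) = −0.75 ln(0.809524)
  = −0.75 × (-0.211309) = 0.158482 substitutions/site.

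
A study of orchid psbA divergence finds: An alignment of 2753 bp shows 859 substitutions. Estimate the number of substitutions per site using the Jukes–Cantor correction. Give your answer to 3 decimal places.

0.403

p = 859/2753 ≈ 0.312023.
d = −(3/4) ln(1 − 4p/3) = −0.75 ln(1 − 0.416031) = −0.75 ln(0.583969)
  = −0.75 × (-0.537907) = 0.403430 substitutions/site.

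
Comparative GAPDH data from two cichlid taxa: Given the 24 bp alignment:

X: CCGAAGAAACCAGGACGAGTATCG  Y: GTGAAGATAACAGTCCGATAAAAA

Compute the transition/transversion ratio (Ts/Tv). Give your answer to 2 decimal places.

0.22

Transitions are A↔G and C↔T; transversions are all other mismatches.
Transitions: 2. Transversions: 9.
R = 2/9 = 0.222222… ≈ 0.22 (to 2 d.p.).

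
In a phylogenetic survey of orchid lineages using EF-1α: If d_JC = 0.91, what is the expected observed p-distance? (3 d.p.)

p = (3/4)(1 − e^(−4d/3)) = 0.75 × (1 − e^(-1.213333)) = 0.75 × (1 − 0.297205) = 0.527096.

0.527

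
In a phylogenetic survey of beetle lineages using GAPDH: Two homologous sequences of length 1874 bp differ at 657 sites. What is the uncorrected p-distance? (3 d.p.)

p = 657/1874 = 0.350586… ≈ 0.351 (to 3 d.p.).

0.351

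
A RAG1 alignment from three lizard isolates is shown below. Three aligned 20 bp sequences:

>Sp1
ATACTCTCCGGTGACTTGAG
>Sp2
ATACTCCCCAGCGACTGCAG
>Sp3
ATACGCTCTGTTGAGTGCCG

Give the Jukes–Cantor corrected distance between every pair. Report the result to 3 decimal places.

Sp1–Sp2: 5/20 sites differ → p = 0.25, d = −0.75 ln(1 − 0.333333) = 0.304098 ≈ 0.304.
Sp1–Sp3: 7/20 sites differ → p = 0.35, d = −0.75 ln(1 − 0.466667) = 0.471457 ≈ 0.471.
Sp2–Sp3: 8/20 sites differ → p = 0.4, d = −0.75 ln(1 − 0.533333) = 0.571605 ≈ 0.572.

d(Sp1,Sp2) = 0.304, d(Sp1,Sp3) = 0.471, d(Sp2,Sp3) = 0.572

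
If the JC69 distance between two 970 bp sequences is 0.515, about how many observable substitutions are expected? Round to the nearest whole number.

361

Invert JC69: p = (3/4)(1 − e^(−4d/3)) = 0.75 × (1 − e^(-0.686667)) = 0.75 × (1 − 0.503251) = 0.372562.
Expected differing sites = pL ≈ 0.372562 × 970 = 361.38514 ≈ 361.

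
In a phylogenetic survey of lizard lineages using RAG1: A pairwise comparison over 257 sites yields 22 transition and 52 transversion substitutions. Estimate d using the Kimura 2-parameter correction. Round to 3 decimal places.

P = 22/257 ≈ 0.085603 and Q = 52/257 ≈ 0.202335.
Under the Kimura two-parameter model, d = −½ ln(1 − 2P − Q) − ¼ ln(1 − 2Q).
1 − 2P − Q = 0.626459, giving −½ ln(0.626459) = 0.233836.
1 − 2Q = 0.59533, giving −¼ ln(0.59533) = 0.129660.
d = 0.233836 + 0.129660 = 0.363496.

0.363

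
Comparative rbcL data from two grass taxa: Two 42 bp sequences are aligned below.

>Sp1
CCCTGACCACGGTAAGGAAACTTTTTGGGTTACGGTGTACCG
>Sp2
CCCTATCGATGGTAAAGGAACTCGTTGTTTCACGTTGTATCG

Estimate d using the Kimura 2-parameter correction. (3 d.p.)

0.407

Of 42 sites, 7 differences are transitions and 6 are transversions, so P = 7/42 ≈ 0.166667 and Q = 6/42 ≈ 0.142857.
Under the Kimura two-parameter model, d = −½ ln(1 − 2P − Q) − ¼ ln(1 − 2Q).
1 − 2P − Q = 0.523809, giving −½ ln(0.523809) = 0.323314.
1 − 2Q = 0.714286, giving −¼ ln(0.714286) = 0.084118.
d = 0.323314 + 0.084118 = 0.407432.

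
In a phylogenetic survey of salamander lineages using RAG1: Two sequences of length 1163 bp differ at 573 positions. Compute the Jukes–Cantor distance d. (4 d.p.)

p = 573/1163 ≈ 0.492691.
d = −(3/4) ln(1 − 4p/3) = −0.75 ln(1 − 0.656921) = −0.75 ln(0.343079)
  = −0.75 × (-1.069795) = 0.802346 substitutions/site.

0.8023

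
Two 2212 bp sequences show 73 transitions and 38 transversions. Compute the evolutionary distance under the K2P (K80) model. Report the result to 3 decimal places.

0.052

P = 73/2212 ≈ 0.033002 and Q = 38/2212 ≈ 0.017179.
Under the Kimura two-parameter model, d = −½ ln(1 − 2P − Q) − ¼ ln(1 − 2Q).
1 − 2P − Q = 0.916817, giving −½ ln(0.916817) = 0.043424.
1 − 2Q = 0.965642, giving −¼ ln(0.965642) = 0.008741.
d = 0.043424 + 0.008741 = 0.052165.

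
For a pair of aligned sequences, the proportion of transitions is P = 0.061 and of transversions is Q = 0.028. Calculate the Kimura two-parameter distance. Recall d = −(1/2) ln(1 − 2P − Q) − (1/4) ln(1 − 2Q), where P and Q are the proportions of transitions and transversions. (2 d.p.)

Under the Kimura two-parameter model, d = −½ ln(1 − 2P − Q) − ¼ ln(1 − 2Q).
1 − 2P − Q = 0.85, giving −½ ln(0.85) = 0.081259.
1 − 2Q = 0.944, giving −¼ ln(0.944) = 0.014407.
d = 0.081259 + 0.014407 = 0.095666.

0.10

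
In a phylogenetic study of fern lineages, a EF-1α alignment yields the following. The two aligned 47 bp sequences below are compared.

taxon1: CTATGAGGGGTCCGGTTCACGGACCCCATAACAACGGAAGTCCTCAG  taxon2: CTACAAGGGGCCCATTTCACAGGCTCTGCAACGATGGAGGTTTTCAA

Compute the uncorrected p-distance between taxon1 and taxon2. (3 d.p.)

0.362

The sequences differ at 17 of 47 positions.
p = 17/47 = 0.361702… ≈ 0.362 (to 3 d.p.).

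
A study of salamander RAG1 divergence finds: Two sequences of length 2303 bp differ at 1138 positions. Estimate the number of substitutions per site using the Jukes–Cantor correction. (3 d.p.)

p = 1138/2303 ≈ 0.494138.
d = −(3/4) ln(1 − 4p/3) = −0.75 ln(1 − 0.658851) = −0.75 ln(0.341149)
  = −0.75 × (-1.075436) = 0.806577 substitutions/site.

0.807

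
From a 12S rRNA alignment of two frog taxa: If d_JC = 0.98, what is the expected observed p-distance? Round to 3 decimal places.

p = (3/4)(1 − e^(−4d/3)) = 0.75 × (1 − e^(-1.306667)) = 0.75 × (1 − 0.270721) = 0.546959.

0.547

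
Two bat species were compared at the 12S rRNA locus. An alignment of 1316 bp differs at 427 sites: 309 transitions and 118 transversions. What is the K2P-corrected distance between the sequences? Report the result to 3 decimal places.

0.459

P = 309/1316 ≈ 0.234802 and Q = 118/1316 ≈ 0.089666.
Under the Kimura two-parameter model, d = −½ ln(1 − 2P − Q) − ¼ ln(1 − 2Q).
1 − 2P − Q = 0.44073, giving −½ ln(0.44073) = 0.409661.
1 − 2Q = 0.820668, giving −¼ ln(0.820668) = 0.049409.
d = 0.409661 + 0.049409 = 0.459070.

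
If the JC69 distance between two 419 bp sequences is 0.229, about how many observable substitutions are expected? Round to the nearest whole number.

Invert JC69: p = (3/4)(1 − e^(−4d/3)) = 0.75 × (1 − e^(-0.305333)) = 0.75 × (1 − 0.736878) = 0.197342.
Expected differing sites = pL ≈ 0.197342 × 419 = 82.686298 ≈ 83.

83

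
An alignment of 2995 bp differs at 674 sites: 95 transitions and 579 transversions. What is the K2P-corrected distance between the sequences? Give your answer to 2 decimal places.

P = 95/2995 ≈ 0.03172 and Q = 579/2995 ≈ 0.193322.
Under the Kimura two-parameter model, d = −½ ln(1 − 2P − Q) − ¼ ln(1 − 2Q).
1 − 2P − Q = 0.743238, giving −½ ln(0.743238) = 0.148369.
1 − 2Q = 0.613356, giving −¼ ln(0.613356) = 0.122202.
d = 0.148369 + 0.122202 = 0.270571.

0.27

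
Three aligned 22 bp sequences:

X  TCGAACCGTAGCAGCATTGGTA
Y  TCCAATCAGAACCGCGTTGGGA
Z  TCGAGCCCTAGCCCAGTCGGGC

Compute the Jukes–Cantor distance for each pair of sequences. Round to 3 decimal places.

d(X,Y) = 0.497, d(X,Z) = 0.591, d(Y,Z) = 0.699

X–Y: 8/22 sites differ → p ≈ 0.363636, d = −0.75 ln(1 − 0.484848) = 0.497470 ≈ 0.497.
X–Z: 9/22 sites differ → p ≈ 0.409091, d = −0.75 ln(1 − 0.545455) = 0.591344 ≈ 0.591.
Y–Z: 10/22 sites differ → p ≈ 0.454545, d = −0.75 ln(1 − 0.60606) = 0.698667 ≈ 0.699.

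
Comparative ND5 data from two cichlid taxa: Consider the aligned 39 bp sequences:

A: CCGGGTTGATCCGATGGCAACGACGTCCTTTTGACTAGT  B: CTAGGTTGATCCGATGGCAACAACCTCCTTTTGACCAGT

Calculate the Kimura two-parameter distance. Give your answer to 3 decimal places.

Of 39 sites, 4 differences are transitions and 1 are transversions, so P = 4/39 ≈ 0.102564 and Q = 1/39 ≈ 0.025641.
Under the Kimura two-parameter model, d = −½ ln(1 − 2P − Q) − ¼ ln(1 − 2Q).
1 − 2P − Q = 0.769231, giving −½ ln(0.769231) = 0.131182.
1 − 2Q = 0.948718, giving −¼ ln(0.948718) = 0.013161.
d = 0.131182 + 0.013161 = 0.144343.

0.144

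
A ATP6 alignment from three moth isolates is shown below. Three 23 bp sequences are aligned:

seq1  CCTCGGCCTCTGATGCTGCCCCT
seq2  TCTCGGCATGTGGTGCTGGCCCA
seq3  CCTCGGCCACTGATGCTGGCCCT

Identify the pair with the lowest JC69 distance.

seq1 and seq3

seq1–seq2: 6/23 differ, p = 0.261, d = 0.321.
seq1–seq3: 2/23 differ, p = 0.087, d = 0.092.
seq2–seq3: 6/23 differ, p = 0.261, d = 0.321.
The smallest distance is between seq1 and seq3.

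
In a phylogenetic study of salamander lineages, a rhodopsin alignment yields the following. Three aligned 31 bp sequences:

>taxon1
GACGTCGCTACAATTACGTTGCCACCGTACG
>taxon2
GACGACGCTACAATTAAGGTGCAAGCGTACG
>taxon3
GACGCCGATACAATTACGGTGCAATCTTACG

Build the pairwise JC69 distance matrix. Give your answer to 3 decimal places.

taxon1–taxon2: 5/31 sites differ → p ≈ 0.16129, d = −0.75 ln(1 − 0.215053) = 0.181604 ≈ 0.182.
taxon1–taxon3: 6/31 sites differ → p ≈ 0.193548, d = −0.75 ln(1 − 0.258064) = 0.223869 ≈ 0.224.
taxon2–taxon3: 5/31 sites differ → p ≈ 0.16129, d = −0.75 ln(1 − 0.215053) = 0.181604 ≈ 0.182.

d(taxon1,taxon2) = 0.182, d(taxon1,taxon3) = 0.224, d(taxon2,taxon3) = 0.182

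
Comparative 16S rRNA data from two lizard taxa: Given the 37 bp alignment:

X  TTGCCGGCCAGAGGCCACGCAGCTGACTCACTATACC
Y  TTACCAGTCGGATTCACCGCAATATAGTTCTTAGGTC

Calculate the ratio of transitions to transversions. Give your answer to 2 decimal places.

Transitions are A↔G and C↔T; transversions are all other mismatches.
Transitions: 10. Transversions: 9.
R = 10/9 = 1.111111… ≈ 1.11 (to 2 d.p.).

1.11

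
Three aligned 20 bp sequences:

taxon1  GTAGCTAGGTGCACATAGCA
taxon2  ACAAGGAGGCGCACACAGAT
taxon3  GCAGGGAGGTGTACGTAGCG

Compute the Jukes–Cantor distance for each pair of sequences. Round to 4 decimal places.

taxon1–taxon2: 9/20 sites differ → p = 0.45, d = −0.75 ln(1 − 0.6) = 0.687218 ≈ 0.6872.
taxon1–taxon3: 6/20 sites differ → p = 0.3, d = −0.75 ln(1 − 0.4) = 0.383119 ≈ 0.3831.
taxon2–taxon3: 8/20 sites differ → p = 0.4, d = −0.75 ln(1 − 0.533333) = 0.571605 ≈ 0.5716.

d(taxon1,taxon2) = 0.6872, d(taxon1,taxon3) = 0.3831, d(taxon2,taxon3) = 0.5716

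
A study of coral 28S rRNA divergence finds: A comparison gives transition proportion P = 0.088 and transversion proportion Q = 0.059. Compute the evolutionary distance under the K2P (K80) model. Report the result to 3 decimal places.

Under the Kimura two-parameter model, d = −½ ln(1 − 2P − Q) − ¼ ln(1 − 2Q).
1 − 2P − Q = 0.765, giving −½ ln(0.765) = 0.133940.
1 − 2Q = 0.882, giving −¼ ln(0.882) = 0.031391.
d = 0.133940 + 0.031391 = 0.165331.

0.165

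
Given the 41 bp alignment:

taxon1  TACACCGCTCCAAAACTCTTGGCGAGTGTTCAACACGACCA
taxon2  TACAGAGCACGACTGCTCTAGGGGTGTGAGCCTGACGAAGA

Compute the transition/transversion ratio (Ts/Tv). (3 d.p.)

0.063

Transitions are A↔G and C↔T; transversions are all other mismatches.
Transitions: 1. Transversions: 16.
R = 1/16 = 0.0625 ≈ 0.063 (to 3 d.p.).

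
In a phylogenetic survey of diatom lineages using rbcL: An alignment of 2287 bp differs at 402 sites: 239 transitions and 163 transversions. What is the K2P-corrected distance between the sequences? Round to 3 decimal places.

P = 239/2287 ≈ 0.104504 and Q = 163/2287 ≈ 0.071272.
Under the Kimura two-parameter model, d = −½ ln(1 − 2P − Q) − ¼ ln(1 − 2Q).
1 − 2P − Q = 0.71972, giving −½ ln(0.71972) = 0.164447.
1 − 2Q = 0.857456, giving −¼ ln(0.857456) = 0.038446.
d = 0.164447 + 0.038446 = 0.202893.

0.203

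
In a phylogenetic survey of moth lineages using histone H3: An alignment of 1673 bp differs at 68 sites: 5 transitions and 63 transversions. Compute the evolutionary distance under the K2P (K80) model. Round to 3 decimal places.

P = 5/1673 ≈ 0.002989 and Q = 63/1673 ≈ 0.037657.
Under the Kimura two-parameter model, d = −½ ln(1 − 2P − Q) − ¼ ln(1 − 2Q).
1 − 2P − Q = 0.956365, giving −½ ln(0.956365) = 0.022308.
1 − 2Q = 0.924686, giving −¼ ln(0.924686) = 0.019575.
d = 0.022308 + 0.019575 = 0.041883.

0.042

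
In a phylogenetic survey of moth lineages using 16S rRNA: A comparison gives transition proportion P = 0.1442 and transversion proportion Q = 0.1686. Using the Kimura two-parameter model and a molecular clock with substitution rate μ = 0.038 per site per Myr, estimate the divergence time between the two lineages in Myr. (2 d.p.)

5.37

Under the Kimura two-parameter model, d = −½ ln(1 − 2P − Q) − ¼ ln(1 − 2Q).
1 − 2P − Q = 0.543, giving −½ ln(0.543) = 0.305323.
1 − 2Q = 0.6628, giving −¼ ln(0.6628) = 0.102820.
d = 0.305323 + 0.102820 = 0.408143.
Under a molecular clock d = 2μt, so t = d/(2μ) = 0.408143 / (2 × 0.038) = 5.37 Myr.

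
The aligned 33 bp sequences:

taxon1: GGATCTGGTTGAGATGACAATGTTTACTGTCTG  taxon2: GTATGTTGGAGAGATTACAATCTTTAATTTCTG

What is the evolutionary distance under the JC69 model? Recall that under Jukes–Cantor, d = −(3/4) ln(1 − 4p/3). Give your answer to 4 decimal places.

The sequences differ at 9 of 33 sites (2, 5, 7, 9, 10, 16, 22, 27, 29), so p = 9/33 ≈ 0.272727.
d = −(3/4) ln(1 − 4p/3) = −0.75 ln(1 − 0.363636) = −0.75 ln(0.636364)
  = −0.75 × (-0.451985) = 0.338989 substitutions/site.

0.3390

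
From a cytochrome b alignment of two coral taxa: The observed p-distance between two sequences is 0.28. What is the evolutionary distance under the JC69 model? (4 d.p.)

0.3505

d = −(3/4) ln(1 − 4p/3) = −0.75 ln(1 − 0.373333) = −0.75 ln(0.626667)
  = −0.75 × (-0.467340) = 0.350505 substitutions/site.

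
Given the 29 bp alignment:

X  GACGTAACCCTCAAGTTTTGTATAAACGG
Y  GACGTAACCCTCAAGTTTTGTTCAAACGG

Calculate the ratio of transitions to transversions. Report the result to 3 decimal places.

1.000

Transitions are A↔G and C↔T; transversions are all other mismatches.
Transitions: 1. Transversions: 1.
R = 1/1 = 1.000.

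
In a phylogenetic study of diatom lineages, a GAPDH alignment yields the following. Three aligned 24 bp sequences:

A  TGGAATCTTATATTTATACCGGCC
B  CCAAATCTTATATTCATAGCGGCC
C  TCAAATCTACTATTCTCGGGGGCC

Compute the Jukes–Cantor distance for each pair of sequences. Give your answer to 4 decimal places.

d(A,B) = 0.2441, d(A,C) = 0.6082, d(B,C) = 0.3694

A–B: 5/24 sites differ → p ≈ 0.208333, d = −0.75 ln(1 − 0.277777) = 0.244066 ≈ 0.2441.
A–C: 10/24 sites differ → p ≈ 0.416667, d = −0.75 ln(1 − 0.555556) = 0.608198 ≈ 0.6082.
B–C: 7/24 sites differ → p ≈ 0.291667, d = −0.75 ln(1 − 0.388889) = 0.369358 ≈ 0.3694.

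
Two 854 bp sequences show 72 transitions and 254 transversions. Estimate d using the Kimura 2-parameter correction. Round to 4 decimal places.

P = 72/854 ≈ 0.084309 and Q = 254/854 ≈ 0.297424.
Under the Kimura two-parameter model, d = −½ ln(1 − 2P − Q) − ¼ ln(1 − 2Q).
1 − 2P − Q = 0.533958, giving −½ ln(0.533958) = 0.313719.
1 − 2Q = 0.405152, giving −¼ ln(0.405152) = 0.225873.
d = 0.313719 + 0.225873 = 0.539592.

0.5396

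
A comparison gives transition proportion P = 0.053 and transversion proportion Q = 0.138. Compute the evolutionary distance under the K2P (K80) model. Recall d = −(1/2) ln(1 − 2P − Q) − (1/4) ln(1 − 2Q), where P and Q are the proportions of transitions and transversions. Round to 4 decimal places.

Under the Kimura two-parameter model, d = −½ ln(1 − 2P − Q) − ¼ ln(1 − 2Q).
1 − 2P − Q = 0.756, giving −½ ln(0.756) = 0.139857.
1 − 2Q = 0.724, giving −¼ ln(0.724) = 0.080741.
d = 0.139857 + 0.080741 = 0.220598.

0.2206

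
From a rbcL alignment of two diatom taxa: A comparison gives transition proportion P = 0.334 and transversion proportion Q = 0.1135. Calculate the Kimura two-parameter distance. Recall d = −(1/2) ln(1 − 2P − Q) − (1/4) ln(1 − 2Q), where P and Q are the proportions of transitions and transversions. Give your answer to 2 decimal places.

Under the Kimura two-parameter model, d = −½ ln(1 − 2P − Q) − ¼ ln(1 − 2Q).
1 − 2P − Q = 0.2185, giving −½ ln(0.2185) = 0.760485.
1 − 2Q = 0.773, giving −¼ ln(0.773) = 0.064369.
d = 0.760485 + 0.064369 = 0.824854.

0.82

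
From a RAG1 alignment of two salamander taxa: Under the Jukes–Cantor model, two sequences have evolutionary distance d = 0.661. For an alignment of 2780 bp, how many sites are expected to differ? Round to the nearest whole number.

1221

Invert JC69: p = (3/4)(1 − e^(−4d/3)) = 0.75 × (1 − e^(-0.881333)) = 0.75 × (1 − 0.414230) = 0.439328.
Expected differing sites = pL ≈ 0.439328 × 2780 = 1221.33184 ≈ 1221.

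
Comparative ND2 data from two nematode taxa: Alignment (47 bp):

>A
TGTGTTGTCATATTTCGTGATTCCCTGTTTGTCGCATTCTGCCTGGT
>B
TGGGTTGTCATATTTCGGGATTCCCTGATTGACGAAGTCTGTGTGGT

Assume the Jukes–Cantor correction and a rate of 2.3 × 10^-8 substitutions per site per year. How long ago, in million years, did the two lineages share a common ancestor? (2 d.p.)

4.20

The sequences differ at 8 of 47 sites (3, 18, 28, 32, 35, 37, 42, 43), so p = 8/47 ≈ 0.170213.
d = −(3/4) ln(1 − 4p/3) = −0.75 ln(1 − 0.226951) = −0.75 ln(0.773049)
  = −0.75 × (-0.257413) = 0.193060 substitutions/site.
Under a molecular clock d = 2μt, so t = d/(2μ) = 0.193060 / (2 × 2.3 × 10^-8) = 4.20 million years.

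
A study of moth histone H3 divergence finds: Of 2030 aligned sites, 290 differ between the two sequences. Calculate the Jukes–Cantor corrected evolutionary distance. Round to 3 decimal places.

0.158

p = 290/2030 ≈ 0.142857.
d = −(3/4) ln(1 − 4p/3) = −0.75 ln(1 − 0.190476) = −0.75 ln(0.809524)
  = −0.75 × (-0.211309) = 0.158482 substitutions/site.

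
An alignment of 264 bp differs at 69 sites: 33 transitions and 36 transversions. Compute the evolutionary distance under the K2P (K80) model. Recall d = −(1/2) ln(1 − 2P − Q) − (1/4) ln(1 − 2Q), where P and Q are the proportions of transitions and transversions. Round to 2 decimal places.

0.32

P = 33/264 = 0.125 and Q = 36/264 ≈ 0.136364.
Under the Kimura two-parameter model, d = −½ ln(1 − 2P − Q) − ¼ ln(1 − 2Q).
1 − 2P − Q = 0.613636, giving −½ ln(0.613636) = 0.244177.
1 − 2Q = 0.727272, giving −¼ ln(0.727272) = 0.079614.
d = 0.244177 + 0.079614 = 0.323791.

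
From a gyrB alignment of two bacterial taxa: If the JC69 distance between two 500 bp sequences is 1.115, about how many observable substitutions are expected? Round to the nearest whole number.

290

Invert JC69: p = (3/4)(1 − e^(−4d/3)) = 0.75 × (1 − e^(-1.486667)) = 0.75 × (1 − 0.226125) = 0.580406.
Expected differing sites = pL ≈ 0.580406 × 500 = 290.203 ≈ 290.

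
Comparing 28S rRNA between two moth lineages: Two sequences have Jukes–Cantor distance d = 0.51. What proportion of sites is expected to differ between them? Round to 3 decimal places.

p = (3/4)(1 − e^(−4d/3)) = 0.75 × (1 − e^(-0.68)) = 0.75 × (1 − 0.506617) = 0.370037.

0.370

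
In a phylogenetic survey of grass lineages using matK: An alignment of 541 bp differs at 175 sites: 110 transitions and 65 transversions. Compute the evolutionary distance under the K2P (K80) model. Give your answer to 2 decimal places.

0.44

P = 110/541 ≈ 0.203327 and Q = 65/541 ≈ 0.120148.
Under the Kimura two-parameter model, d = −½ ln(1 − 2P − Q) − ¼ ln(1 − 2Q).
1 − 2P − Q = 0.473198, giving −½ ln(0.473198) = 0.374121.
1 − 2Q = 0.759704, giving −¼ ln(0.759704) = 0.068707.
d = 0.374121 + 0.068707 = 0.442828.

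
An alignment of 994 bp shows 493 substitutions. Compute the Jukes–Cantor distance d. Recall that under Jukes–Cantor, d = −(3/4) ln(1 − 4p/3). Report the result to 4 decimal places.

p = 493/994 ≈ 0.495976.
d = −(3/4) ln(1 − 4p/3) = −0.75 ln(1 − 0.661301) = −0.75 ln(0.338699)
  = −0.75 × (-1.082643) = 0.811982 substitutions/site.

0.8120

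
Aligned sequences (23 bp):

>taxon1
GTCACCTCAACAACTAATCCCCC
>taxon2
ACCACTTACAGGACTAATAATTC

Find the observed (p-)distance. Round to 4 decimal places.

The sequences differ at 11 of 23 positions.
p = 11/23 = 0.478260… ≈ 0.4783 (to 4 d.p.).

0.4783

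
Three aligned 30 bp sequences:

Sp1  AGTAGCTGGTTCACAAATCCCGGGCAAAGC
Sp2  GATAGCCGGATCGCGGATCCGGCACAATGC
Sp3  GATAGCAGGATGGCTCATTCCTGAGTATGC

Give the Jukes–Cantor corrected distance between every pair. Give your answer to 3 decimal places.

Sp1–Sp2: 11/30 sites differ → p ≈ 0.366667, d = −0.75 ln(1 − 0.488889) = 0.503376 ≈ 0.503.
Sp1–Sp3: 14/30 sites differ → p ≈ 0.466667, d = −0.75 ln(1 − 0.622223) = 0.730088 ≈ 0.730.
Sp2–Sp3: 10/30 sites differ → p ≈ 0.333333, d = −0.75 ln(1 − 0.444444) = 0.440839 ≈ 0.441.

d(Sp1,Sp2) = 0.503, d(Sp1,Sp3) = 0.730, d(Sp2,Sp3) = 0.441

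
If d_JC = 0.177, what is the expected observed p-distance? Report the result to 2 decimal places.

0.16

p = (3/4)(1 − e^(−4d/3)) = 0.75 × (1 − e^(-0.236)) = 0.75 × (1 − 0.789781) = 0.157664.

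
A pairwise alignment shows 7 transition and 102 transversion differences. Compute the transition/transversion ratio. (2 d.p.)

0.07

R = 7/102 = 0.068627… ≈ 0.07 (to 2 d.p.).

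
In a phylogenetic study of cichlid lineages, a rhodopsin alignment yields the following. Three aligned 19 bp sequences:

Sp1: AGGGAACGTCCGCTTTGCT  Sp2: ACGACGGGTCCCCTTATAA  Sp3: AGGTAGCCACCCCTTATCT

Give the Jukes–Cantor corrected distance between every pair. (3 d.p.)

d(Sp1,Sp2) = 0.907, d(Sp1,Sp3) = 0.507, d(Sp2,Sp3) = 0.618

Sp1–Sp2: 10/19 sites differ → p ≈ 0.526316, d = −0.75 ln(1 − 0.701755) = 0.907380 ≈ 0.907.
Sp1–Sp3: 7/19 sites differ → p ≈ 0.368421, d = −0.75 ln(1 − 0.491228) = 0.506816 ≈ 0.507.
Sp2–Sp3: 8/19 sites differ → p ≈ 0.421053, d = −0.75 ln(1 − 0.561404) = 0.618132 ≈ 0.618.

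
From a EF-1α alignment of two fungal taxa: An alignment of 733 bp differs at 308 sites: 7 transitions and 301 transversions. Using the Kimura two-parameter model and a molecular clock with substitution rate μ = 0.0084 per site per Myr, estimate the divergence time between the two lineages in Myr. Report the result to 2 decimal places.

P = 7/733 ≈ 0.00955 and Q = 301/733 ≈ 0.410641.
Under the Kimura two-parameter model, d = −½ ln(1 − 2P − Q) − ¼ ln(1 − 2Q).
1 − 2P − Q = 0.570259, giving −½ ln(0.570259) = 0.280832.
1 − 2Q = 0.178718, giving −¼ ln(0.178718) = 0.430487.
d = 0.280832 + 0.430487 = 0.711319.
Under a molecular clock d = 2μt, so t = d/(2μ) = 0.711319 / (2 × 0.0084) = 42.34 Myr.

42.34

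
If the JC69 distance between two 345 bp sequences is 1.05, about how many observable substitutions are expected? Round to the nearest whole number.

Invert JC69: p = (3/4)(1 − e^(−4d/3)) = 0.75 × (1 − e^(-1.4)) = 0.75 × (1 − 0.246597) = 0.565052.
Expected differing sites = pL ≈ 0.565052 × 345 = 194.94294 ≈ 195.

195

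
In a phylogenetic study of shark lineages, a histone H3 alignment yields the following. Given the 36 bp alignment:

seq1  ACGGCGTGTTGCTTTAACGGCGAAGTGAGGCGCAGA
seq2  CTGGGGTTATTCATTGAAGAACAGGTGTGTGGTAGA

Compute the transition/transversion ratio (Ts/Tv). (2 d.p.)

0.42

Transitions are A↔G and C↔T; transversions are all other mismatches.
Transitions: 5. Transversions: 12.
R = 5/12 = 0.416666… ≈ 0.42 (to 2 d.p.).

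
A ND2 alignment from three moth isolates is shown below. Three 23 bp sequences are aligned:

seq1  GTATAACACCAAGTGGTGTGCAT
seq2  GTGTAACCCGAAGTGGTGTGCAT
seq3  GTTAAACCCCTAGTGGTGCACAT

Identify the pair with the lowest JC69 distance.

seq1 and seq2

seq1–seq2: 3/23 differ, p = 0.130, d = 0.143.
seq1–seq3: 6/23 differ, p = 0.261, d = 0.321.
seq2–seq3: 6/23 differ, p = 0.261, d = 0.321.
The smallest distance is between seq1 and seq2.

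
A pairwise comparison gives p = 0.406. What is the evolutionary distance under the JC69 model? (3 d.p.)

d = −(3/4) ln(1 − 4p/3) = −0.75 ln(1 − 0.541333) = −0.75 ln(0.458667)
  = −0.75 × (-0.779431) = 0.584573 substitutions/site.

0.585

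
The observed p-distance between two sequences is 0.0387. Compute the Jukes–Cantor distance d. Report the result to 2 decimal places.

0.04

d = −(3/4) ln(1 − 4p/3) = −0.75 ln(1 − 0.0516) = −0.75 ln(0.9484)
  = −0.75 × (-0.052979) = 0.039734 substitutions/site.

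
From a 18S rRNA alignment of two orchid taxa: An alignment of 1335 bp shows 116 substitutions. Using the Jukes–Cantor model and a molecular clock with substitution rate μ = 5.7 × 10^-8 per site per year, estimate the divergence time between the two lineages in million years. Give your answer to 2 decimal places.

p = 116/1335 ≈ 0.086891.
d = −(3/4) ln(1 − 4p/3) = −0.75 ln(1 − 0.115855) = −0.75 ln(0.884145)
  = −0.75 × (-0.123134) = 0.092351 substitutions/site.
Under a molecular clock d = 2μt, so t = d/(2μ) = 0.092351 / (2 × 5.7 × 10^-8) = 0.81 million years.

0.81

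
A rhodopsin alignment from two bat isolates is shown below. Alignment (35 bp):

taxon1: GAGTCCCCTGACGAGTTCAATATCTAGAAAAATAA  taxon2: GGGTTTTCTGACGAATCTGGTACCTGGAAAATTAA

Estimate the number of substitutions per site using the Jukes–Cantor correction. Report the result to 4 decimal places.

The sequences differ at 12 of 35 sites, so p = 12/35 ≈ 0.342857.
d = −(3/4) ln(1 − 4p/3) = −0.75 ln(1 − 0.457143) = −0.75 ln(0.542857)
  = −0.75 × (-0.610909) = 0.458182 substitutions/site.

0.4582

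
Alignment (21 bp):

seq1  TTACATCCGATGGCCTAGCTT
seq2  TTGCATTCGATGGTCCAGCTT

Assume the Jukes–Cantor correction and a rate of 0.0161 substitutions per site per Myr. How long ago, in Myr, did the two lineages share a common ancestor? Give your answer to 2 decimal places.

6.82

The sequences differ at 4 of 21 sites (3, 7, 14, 16), so p = 4/21 ≈ 0.190476.
d = −(3/4) ln(1 − 4p/3) = −0.75 ln(1 − 0.253968) = −0.75 ln(0.746032)
  = −0.75 × (-0.292987) = 0.219740 substitutions/site.
Under a molecular clock d = 2μt, so t = d/(2μ) = 0.219740 / (2 × 0.0161) = 6.82 Myr.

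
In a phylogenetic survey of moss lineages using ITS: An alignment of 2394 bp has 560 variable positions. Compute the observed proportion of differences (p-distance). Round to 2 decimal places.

p = 560/2394 = 0.233918… ≈ 0.23 (to 2 d.p.).

0.23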